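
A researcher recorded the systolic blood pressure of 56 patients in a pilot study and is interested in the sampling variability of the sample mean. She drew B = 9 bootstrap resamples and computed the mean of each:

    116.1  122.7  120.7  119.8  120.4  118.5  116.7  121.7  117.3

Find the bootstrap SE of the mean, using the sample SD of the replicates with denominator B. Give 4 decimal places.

Bootstrap SE is the standard deviation of the 9 replicate means.
Mean of replicates: (116.1 + 122.7 + 120.7 + 119.8 + 120.4 + 118.5 + 116.7 + 121.7 + 117.3) / 9 = 1073.90000 / 9 = 119.32222
Sum of squared deviations: (−3.22222)² + (+3.37778)² + (+1.37778)² + (+0.47778)² + (+1.07778)² + (−0.82222)² + (−2.62222)² + (+2.37778)² + (−2.02222)² = 42.37556
Variance = 42.37556 / 9 = 4.70840
SE* = √4.70840

SE* = 2.1699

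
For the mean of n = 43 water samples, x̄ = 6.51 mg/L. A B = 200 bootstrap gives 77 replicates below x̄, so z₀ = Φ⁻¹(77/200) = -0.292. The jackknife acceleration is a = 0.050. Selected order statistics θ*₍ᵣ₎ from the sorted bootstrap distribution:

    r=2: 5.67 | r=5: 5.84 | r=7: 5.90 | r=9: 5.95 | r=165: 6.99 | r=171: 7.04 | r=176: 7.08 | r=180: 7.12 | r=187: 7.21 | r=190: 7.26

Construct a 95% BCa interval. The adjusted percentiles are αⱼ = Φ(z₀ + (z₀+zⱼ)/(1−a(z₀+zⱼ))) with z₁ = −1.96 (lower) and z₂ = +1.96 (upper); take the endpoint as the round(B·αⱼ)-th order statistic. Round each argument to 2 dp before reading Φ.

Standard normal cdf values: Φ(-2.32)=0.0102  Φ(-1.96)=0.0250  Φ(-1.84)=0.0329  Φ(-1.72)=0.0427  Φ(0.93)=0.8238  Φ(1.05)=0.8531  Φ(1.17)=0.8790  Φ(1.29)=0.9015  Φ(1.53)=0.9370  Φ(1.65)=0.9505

(5.67, 7.21)

Lower: z₀ + z₁ = -0.292 + (-1.960) = -2.252; 1 − a(z₀+z₁) = 1 − (0.050)(-2.252) = 1.1126; argument = -0.292 + (-2.252)/1.1126 = -2.3161 → -2.32.
α₁ = Φ(-2.32) = 0.0102; rank = round(200 × 0.0102) = 2; θ*₍2₎ = 5.67.
Upper: z₀ + z₂ = 1.668; 1 − a(z₀+z₂) = 0.9166; argument = 1.5278 → 1.53; α₂ = 0.9370; rank = 187; θ*₍187₎ = 7.21.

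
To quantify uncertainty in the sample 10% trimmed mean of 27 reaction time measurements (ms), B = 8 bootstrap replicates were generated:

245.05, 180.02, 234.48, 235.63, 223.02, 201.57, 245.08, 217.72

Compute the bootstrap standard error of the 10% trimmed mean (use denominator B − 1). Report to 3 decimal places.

SE* = 22.675

Bootstrap SE is the standard deviation of the 8 replicate 10% trimmed means.
Mean of replicates: (245.05 + 180.02 + 234.48 + 235.63 + 223.02 + 201.57 + 245.08 + 217.72) / 8 = 1782.5700 / 8 = 222.8212
Sum of squared deviations: (+22.2288)² + (−42.8012)² + (+11.6587)² + (+12.8088)² + (+0.1988)² + (−21.2512)² + (+22.2588)² + (−5.1012)² = 3599.1847
Variance = 3599.1847 / 7 = 514.1692
SE* = √514.1692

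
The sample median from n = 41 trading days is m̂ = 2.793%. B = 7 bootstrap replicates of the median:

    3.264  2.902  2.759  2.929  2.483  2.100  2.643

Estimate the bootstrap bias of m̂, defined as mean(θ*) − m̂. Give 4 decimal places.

mean(θ*) = (3.264 + 2.902 + 2.759 + 2.929 + 2.483 + 2.100 + 2.643) / 7 = 2.72571
bias = 2.72571 − 2.793

bias = −0.0673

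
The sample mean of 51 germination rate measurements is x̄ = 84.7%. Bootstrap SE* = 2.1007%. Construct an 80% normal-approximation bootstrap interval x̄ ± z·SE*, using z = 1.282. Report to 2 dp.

Margin = 1.282 × 2.1007 = 2.693
Interval: 84.7 ± 2.693

(82.01, 87.39)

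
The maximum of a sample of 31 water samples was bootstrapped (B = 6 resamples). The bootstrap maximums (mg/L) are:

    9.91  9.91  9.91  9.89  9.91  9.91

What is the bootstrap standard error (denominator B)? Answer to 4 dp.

SE* = 0.0075

Bootstrap SE is the standard deviation of the 6 replicate maximums.
Mean of replicates: (9.91 + 9.91 + 9.91 + 9.89 + 9.91 + 9.91) / 6 = 59.440000 / 6 = 9.906667
Sum of squared deviations: (+0.003333)² + (+0.003333)² + (+0.003333)² + (−0.016667)² + (+0.003333)² + (+0.003333)² = 0.000333
Variance = 0.000333 / 6 = 0.000056
SE* = √0.000056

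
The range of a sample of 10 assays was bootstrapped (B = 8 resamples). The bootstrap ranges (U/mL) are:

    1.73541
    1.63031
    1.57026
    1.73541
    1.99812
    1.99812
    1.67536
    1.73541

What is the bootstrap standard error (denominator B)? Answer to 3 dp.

Bootstrap SE is the standard deviation of the 8 replicate ranges.
Mean of replicates: (1.73541 + 1.63031 + 1.57026 + 1.73541 + 1.99812 + 1.99812 + 1.67536 + 1.73541) / 8 = 14.078400 / 8 = 1.759800
Sum of squared deviations: (−0.024390)² + (−0.129490)² + (−0.189540)² + (−0.024390)² + (+0.238320)² + (+0.238320)² + (−0.084440)² + (−0.024390)² = 0.175201
Variance = 0.175201 / 8 = 0.021900
SE* = √0.021900

SE* = 0.148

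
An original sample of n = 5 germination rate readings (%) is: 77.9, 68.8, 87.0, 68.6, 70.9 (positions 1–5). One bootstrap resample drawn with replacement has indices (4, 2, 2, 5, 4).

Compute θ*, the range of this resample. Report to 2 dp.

θ* = 2.30

Resample values: 68.6, 68.8, 68.8, 70.9, 68.6.
Range = 70.9 − 68.6 = 2.30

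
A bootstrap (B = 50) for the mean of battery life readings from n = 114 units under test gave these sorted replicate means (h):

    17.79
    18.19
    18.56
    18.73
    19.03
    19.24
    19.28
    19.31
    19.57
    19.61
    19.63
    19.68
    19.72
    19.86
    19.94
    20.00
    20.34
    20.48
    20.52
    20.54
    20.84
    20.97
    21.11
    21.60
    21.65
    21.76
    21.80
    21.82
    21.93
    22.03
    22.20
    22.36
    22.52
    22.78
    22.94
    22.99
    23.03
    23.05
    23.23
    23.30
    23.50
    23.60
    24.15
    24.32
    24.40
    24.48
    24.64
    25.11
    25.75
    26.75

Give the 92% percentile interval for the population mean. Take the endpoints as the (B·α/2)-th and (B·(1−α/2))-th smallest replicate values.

α = 0.08; lower rank = 50 × 0.040 = 2; upper rank = 50 × 0.960 = 48.
The 2nd smallest replicate is 18.19; the 48th is 25.11.

(18.19, 25.11)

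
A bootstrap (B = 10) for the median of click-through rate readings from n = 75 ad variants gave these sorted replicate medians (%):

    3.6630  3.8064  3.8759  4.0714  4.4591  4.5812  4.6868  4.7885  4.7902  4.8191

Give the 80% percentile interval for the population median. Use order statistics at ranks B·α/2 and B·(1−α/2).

α = 0.20; lower rank = 10 × 0.100 = 1; upper rank = 10 × 0.900 = 9.
The 1st smallest replicate is 3.6630; the 9th is 4.7902.

(3.6630, 4.7902)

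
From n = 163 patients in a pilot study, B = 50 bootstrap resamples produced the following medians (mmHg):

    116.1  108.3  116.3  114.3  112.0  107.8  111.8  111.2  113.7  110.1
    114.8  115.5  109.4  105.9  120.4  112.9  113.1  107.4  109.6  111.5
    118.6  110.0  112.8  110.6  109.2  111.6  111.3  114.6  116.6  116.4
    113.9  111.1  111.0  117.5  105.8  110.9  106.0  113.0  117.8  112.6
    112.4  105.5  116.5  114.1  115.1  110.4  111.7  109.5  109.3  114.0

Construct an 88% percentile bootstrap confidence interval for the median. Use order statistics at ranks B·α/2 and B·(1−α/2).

(105.9, 117.5)

Sorted replicates: 105.5, 105.8, 105.9, 106.0, 107.4, 107.8, 108.3, 109.2, 109.3, 109.4, 109.5, 109.6, 110.0, 110.1, 110.4, 110.6, 110.9, 111.0, 111.1, 111.2, 111.3, 111.5, 111.6, 111.7, 111.8, 112.0, 112.4, 112.6, 112.8, 112.9, 113.0, 113.1, 113.7, 113.9, 114.0, 114.1, 114.3, 114.6, 114.8, 115.1, 115.5, 116.1, 116.3, 116.4, 116.5, 116.6, 117.5, 117.8, 118.6, 120.4
α = 0.12; lower rank = 50 × 0.060 = 3; upper rank = 50 × 0.940 = 47.
The 3rd smallest replicate is 105.9; the 47th is 117.5.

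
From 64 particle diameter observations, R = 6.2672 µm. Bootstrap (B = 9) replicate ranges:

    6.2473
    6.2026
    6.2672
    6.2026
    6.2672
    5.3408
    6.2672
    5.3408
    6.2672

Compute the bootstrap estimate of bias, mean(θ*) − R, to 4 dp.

bias = −0.2224

mean(θ*) = (6.2473 + 6.2026 + 6.2672 + 6.2026 + 6.2672 + 5.3408 + 6.2672 + 5.3408 + 6.2672) / 9 = 6.04477
bias = 6.04477 − 6.2672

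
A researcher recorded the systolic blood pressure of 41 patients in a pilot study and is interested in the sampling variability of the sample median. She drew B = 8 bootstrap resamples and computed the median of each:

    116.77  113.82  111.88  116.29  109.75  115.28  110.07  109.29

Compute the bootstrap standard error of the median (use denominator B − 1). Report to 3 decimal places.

Bootstrap SE is the standard deviation of the 8 replicate medians.
Mean of replicates: (116.77 + 113.82 + 111.88 + 116.29 + 109.75 + 115.28 + 110.07 + 109.29) / 8 = 903.1500 / 8 = 112.8937
Sum of squared deviations: (+3.8762)² + (+0.9262)² + (−1.0138)² + (+3.3963)² + (−3.1437)² + (+2.3863)² + (−2.8238)² + (−3.6037)² = 64.9834
Variance = 64.9834 / 7 = 9.2833
SE* = √9.2833

SE* = 3.047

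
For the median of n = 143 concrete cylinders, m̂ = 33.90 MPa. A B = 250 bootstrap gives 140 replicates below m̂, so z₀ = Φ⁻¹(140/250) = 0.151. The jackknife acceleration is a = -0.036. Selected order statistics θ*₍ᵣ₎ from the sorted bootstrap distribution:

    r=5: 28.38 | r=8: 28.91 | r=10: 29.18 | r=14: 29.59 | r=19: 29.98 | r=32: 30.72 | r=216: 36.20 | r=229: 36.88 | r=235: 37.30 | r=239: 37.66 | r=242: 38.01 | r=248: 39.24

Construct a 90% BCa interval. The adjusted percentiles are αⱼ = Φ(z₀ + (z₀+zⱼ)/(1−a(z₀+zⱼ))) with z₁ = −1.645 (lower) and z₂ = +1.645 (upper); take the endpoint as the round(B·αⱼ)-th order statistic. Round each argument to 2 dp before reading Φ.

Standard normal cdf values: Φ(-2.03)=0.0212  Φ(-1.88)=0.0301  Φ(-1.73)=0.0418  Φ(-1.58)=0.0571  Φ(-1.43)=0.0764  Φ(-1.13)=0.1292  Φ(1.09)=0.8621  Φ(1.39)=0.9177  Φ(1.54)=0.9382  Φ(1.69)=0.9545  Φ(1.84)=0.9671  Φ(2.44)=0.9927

Lower: z₀ + z₁ = 0.151 + (-1.645) = -1.494; 1 − a(z₀+z₁) = 1 − (-0.036)(-1.494) = 0.9462; argument = 0.151 + (-1.494)/0.9462 = -1.4279 → -1.43.
α₁ = Φ(-1.43) = 0.0764; rank = round(250 × 0.0764) = 19; θ*₍19₎ = 29.98.
Upper: z₀ + z₂ = 1.796; 1 − a(z₀+z₂) = 1.0647; argument = 1.8379 → 1.84; α₂ = 0.9671; rank = 242; θ*₍242₎ = 38.01.

(29.98, 38.01)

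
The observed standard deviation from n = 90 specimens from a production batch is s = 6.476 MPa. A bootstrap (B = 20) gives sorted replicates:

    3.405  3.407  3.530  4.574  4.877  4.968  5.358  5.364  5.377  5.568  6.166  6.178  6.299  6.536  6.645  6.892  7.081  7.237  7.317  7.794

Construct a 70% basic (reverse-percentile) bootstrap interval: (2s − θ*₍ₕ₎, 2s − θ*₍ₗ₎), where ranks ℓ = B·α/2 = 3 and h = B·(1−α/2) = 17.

Percentile endpoints at ranks 3 and 17: θ*₍3₎ = 3.530, θ*₍17₎ = 7.081.
Basic interval reflects these around s:
  lower = 2 × 6.476 − 7.081 = 5.871
  upper = 2 × 6.476 − 3.530 = 9.422

(5.871, 9.422)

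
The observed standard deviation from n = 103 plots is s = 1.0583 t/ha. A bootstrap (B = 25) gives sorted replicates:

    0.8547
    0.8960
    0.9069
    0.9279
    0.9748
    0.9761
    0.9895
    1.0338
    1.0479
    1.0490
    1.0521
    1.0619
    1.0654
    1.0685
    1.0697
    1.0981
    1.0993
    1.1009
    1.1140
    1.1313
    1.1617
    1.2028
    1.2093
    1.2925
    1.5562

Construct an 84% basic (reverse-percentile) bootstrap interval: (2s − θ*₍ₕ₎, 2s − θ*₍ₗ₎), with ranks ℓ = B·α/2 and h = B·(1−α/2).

Percentile endpoints at ranks 2 and 23: θ*₍2₎ = 0.8960, θ*₍23₎ = 1.2093.
Basic interval reflects these around s:
  lower = 2 × 1.0583 − 1.2093 = 0.9073
  upper = 2 × 1.0583 − 0.8960 = 1.2206

(0.9073, 1.2206)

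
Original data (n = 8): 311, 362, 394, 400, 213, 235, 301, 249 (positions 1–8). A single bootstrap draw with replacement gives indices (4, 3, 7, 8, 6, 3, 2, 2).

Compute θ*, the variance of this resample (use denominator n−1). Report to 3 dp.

Resample values: 400, 394, 301, 249, 235, 394, 362, 362.
Mean = 337.1250; sum of squared deviations = 31160.8750
s² = 31160.8750 / 7 = 4451.5536

θ* = 4451.554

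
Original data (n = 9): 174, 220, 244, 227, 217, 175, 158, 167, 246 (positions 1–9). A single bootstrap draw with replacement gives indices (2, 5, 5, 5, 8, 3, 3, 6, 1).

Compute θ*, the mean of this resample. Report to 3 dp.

Resample values: 220, 217, 217, 217, 167, 244, 244, 175, 174.
Mean = (220 + 217 + 217 + 217 + 167 + 244 + 244 + 175 + 174) / 9 = 1875.0 / 9 = 208.333

θ* = 208.333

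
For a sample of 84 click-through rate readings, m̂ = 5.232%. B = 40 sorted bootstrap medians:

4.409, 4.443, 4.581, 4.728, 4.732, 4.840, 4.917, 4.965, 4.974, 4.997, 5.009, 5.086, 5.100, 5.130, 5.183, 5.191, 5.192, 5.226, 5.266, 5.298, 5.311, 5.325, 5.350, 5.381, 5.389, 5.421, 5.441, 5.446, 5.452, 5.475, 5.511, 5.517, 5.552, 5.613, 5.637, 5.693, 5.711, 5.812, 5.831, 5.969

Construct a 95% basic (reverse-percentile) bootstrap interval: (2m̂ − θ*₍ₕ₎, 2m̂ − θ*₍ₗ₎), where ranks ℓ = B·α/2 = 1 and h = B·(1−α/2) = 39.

Percentile endpoints at ranks 1 and 39: θ*₍1₎ = 4.409, θ*₍39₎ = 5.831.
Basic interval reflects these around m̂:
  lower = 2 × 5.232 − 5.831 = 4.633
  upper = 2 × 5.232 − 4.409 = 6.055

(4.633, 6.055)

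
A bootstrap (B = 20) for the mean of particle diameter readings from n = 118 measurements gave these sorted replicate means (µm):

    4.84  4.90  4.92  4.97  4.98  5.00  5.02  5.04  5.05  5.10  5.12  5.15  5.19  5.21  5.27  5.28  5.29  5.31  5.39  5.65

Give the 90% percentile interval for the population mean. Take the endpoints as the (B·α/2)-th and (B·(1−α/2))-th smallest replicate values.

(4.84, 5.39)

α = 0.10; lower rank = 20 × 0.050 = 1; upper rank = 20 × 0.950 = 19.
The 1st smallest replicate is 4.84; the 19th is 5.39.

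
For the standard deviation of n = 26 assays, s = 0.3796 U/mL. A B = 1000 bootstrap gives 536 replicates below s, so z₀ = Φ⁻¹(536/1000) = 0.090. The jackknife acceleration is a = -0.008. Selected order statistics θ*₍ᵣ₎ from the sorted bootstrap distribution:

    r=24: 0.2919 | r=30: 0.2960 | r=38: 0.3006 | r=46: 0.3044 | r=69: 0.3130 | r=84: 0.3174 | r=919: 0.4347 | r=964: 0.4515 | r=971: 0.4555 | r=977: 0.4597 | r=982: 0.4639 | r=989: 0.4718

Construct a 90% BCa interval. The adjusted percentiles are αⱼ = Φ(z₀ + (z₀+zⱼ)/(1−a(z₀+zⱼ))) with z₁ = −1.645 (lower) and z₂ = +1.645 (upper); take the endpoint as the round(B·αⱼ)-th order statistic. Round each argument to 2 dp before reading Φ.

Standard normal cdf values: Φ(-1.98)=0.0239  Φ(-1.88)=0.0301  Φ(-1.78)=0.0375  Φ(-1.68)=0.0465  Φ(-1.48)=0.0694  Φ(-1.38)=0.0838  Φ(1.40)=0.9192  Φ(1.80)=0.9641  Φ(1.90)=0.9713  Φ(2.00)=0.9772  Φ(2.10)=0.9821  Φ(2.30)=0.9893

(0.3130, 0.4515)

Lower: z₀ + z₁ = 0.090 + (-1.645) = -1.555; 1 − a(z₀+z₁) = 1 − (-0.008)(-1.555) = 0.9876; argument = 0.090 + (-1.555)/0.9876 = -1.4846 → -1.48.
α₁ = Φ(-1.48) = 0.0694; rank = round(1000 × 0.0694) = 69; θ*₍69₎ = 0.3130.
Upper: z₀ + z₂ = 1.735; 1 − a(z₀+z₂) = 1.0139; argument = 1.8012 → 1.80; α₂ = 0.9641; rank = 964; θ*₍964₎ = 0.4515.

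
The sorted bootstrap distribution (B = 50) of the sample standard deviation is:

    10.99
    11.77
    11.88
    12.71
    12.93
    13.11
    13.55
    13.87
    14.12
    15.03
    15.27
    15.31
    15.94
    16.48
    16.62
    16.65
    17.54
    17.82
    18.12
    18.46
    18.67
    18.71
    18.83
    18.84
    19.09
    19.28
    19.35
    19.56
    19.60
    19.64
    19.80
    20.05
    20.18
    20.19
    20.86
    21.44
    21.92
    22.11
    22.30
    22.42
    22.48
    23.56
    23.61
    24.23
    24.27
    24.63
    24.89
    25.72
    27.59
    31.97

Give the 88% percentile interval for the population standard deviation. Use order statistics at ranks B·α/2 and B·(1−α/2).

α = 0.12; lower rank = 50 × 0.060 = 3; upper rank = 50 × 0.940 = 47.
The 3rd smallest replicate is 11.88; the 47th is 24.89.

(11.88, 24.89)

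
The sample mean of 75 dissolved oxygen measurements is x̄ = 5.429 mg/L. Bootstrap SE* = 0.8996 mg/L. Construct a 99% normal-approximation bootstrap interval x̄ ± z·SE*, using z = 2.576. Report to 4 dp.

Margin = 2.576 × 0.8996 = 2.31737
Interval: 5.429 ± 2.31737

(3.1116, 7.7464)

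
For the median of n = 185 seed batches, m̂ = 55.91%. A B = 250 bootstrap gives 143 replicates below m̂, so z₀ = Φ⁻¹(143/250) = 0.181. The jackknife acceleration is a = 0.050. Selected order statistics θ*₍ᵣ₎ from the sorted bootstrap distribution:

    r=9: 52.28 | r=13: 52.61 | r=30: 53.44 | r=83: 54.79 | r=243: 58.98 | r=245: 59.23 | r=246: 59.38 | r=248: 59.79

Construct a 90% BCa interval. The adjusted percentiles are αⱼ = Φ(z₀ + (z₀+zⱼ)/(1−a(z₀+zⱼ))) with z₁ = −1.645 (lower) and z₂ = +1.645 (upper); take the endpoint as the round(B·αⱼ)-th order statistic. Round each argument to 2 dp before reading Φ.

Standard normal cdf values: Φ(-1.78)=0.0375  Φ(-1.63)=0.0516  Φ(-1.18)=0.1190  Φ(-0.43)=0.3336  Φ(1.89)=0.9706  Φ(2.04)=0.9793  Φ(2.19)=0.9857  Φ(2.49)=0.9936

Lower: z₀ + z₁ = 0.181 + (-1.645) = -1.464; 1 − a(z₀+z₁) = 1 − (0.050)(-1.464) = 1.0732; argument = 0.181 + (-1.464)/1.0732 = -1.1831 → -1.18.
α₁ = Φ(-1.18) = 0.1190; rank = round(250 × 0.1190) = 30; θ*₍30₎ = 53.44.
Upper: z₀ + z₂ = 1.826; 1 − a(z₀+z₂) = 0.9087; argument = 2.1905 → 2.19; α₂ = 0.9857; rank = 246; θ*₍246₎ = 59.38.

(53.44, 59.38)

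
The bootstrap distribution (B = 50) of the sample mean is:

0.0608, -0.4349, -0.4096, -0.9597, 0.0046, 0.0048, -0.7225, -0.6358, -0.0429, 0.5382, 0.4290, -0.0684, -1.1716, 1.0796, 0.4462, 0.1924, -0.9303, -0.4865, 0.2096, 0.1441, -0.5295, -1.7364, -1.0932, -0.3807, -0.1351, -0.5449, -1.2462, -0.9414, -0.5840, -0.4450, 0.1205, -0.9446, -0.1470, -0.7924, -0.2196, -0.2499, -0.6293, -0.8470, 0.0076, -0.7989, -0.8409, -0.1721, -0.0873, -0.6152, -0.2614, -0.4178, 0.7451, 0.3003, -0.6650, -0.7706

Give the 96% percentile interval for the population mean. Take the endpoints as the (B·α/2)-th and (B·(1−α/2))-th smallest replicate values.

(-1.7364, 0.7451)

Sorted replicates: -1.7364, -1.2462, -1.1716, -1.0932, -0.9597, -0.9446, -0.9414, -0.9303, -0.8470, -0.8409, -0.7989, -0.7924, -0.7706, -0.7225, -0.6650, -0.6358, -0.6293, -0.6152, -0.5840, -0.5449, -0.5295, -0.4865, -0.4450, -0.4349, -0.4178, -0.4096, -0.3807, -0.2614, -0.2499, -0.2196, -0.1721, -0.1470, -0.1351, -0.0873, -0.0684, -0.0429, 0.0046, 0.0048, 0.0076, 0.0608, 0.1205, 0.1441, 0.1924, 0.2096, 0.3003, 0.4290, 0.4462, 0.5382, 0.7451, 1.0796
α = 0.04; lower rank = 50 × 0.020 = 1; upper rank = 50 × 0.980 = 49.
The 1st smallest replicate is -1.7364; the 49th is 0.7451.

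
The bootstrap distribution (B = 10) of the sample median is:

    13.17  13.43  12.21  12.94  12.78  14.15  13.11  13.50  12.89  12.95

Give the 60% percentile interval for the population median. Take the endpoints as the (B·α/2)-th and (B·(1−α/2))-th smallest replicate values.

Sorted replicates: 12.21, 12.78, 12.89, 12.94, 12.95, 13.11, 13.17, 13.43, 13.50, 14.15
α = 0.40; lower rank = 10 × 0.200 = 2; upper rank = 10 × 0.800 = 8.
The 2nd smallest replicate is 12.78; the 8th is 13.43.

(12.78, 13.43)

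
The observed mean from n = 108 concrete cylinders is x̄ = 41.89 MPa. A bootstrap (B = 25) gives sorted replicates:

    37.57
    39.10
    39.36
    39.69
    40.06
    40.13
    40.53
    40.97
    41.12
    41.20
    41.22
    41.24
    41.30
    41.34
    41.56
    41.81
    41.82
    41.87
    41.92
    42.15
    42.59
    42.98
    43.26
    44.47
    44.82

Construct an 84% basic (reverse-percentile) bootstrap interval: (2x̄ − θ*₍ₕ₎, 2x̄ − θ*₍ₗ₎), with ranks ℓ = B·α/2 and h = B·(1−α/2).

Percentile endpoints at ranks 2 and 23: θ*₍2₎ = 39.10, θ*₍23₎ = 43.26.
Basic interval reflects these around x̄:
  lower = 2 × 41.89 − 43.26 = 40.52
  upper = 2 × 41.89 − 39.10 = 44.68

(40.52, 44.68)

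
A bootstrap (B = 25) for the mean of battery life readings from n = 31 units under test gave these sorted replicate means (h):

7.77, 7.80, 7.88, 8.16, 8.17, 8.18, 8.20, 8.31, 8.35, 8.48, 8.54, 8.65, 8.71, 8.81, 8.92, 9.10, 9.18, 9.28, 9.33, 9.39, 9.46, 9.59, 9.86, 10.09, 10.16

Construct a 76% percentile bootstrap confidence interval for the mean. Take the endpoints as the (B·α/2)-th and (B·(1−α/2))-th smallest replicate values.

α = 0.24; lower rank = 25 × 0.120 = 3; upper rank = 25 × 0.880 = 22.
The 3rd smallest replicate is 7.88; the 22nd is 9.59.

(7.88, 9.59)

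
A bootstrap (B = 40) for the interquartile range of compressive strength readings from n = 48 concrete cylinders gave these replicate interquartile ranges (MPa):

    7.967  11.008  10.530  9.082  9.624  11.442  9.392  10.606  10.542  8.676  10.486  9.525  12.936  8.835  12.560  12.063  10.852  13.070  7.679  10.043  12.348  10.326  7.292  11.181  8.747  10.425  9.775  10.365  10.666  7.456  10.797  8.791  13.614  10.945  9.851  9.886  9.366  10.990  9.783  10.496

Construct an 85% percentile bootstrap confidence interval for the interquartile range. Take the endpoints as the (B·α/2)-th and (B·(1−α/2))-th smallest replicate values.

(7.679, 12.560)

Sorted replicates: 7.292, 7.456, 7.679, 7.967, 8.676, 8.747, 8.791, 8.835, 9.082, 9.366, 9.392, 9.525, 9.624, 9.775, 9.783, 9.851, 9.886, 10.043, 10.326, 10.365, 10.425, 10.486, 10.496, 10.530, 10.542, 10.606, 10.666, 10.797, 10.852, 10.945, 10.990, 11.008, 11.181, 11.442, 12.063, 12.348, 12.560, 12.936, 13.070, 13.614
α = 0.15; lower rank = 40 × 0.075 = 3; upper rank = 40 × 0.925 = 37.
The 3rd smallest replicate is 7.679; the 37th is 12.560.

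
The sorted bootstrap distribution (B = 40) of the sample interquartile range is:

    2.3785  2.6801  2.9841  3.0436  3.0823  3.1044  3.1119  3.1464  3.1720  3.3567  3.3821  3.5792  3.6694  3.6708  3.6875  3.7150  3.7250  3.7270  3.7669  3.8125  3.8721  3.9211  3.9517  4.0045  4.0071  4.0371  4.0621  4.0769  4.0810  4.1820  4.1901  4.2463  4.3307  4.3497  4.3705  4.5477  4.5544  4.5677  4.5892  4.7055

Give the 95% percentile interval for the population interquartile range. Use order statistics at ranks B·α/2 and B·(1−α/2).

α = 0.05; lower rank = 40 × 0.025 = 1; upper rank = 40 × 0.975 = 39.
The 1st smallest replicate is 2.3785; the 39th is 4.5892.

(2.3785, 4.5892)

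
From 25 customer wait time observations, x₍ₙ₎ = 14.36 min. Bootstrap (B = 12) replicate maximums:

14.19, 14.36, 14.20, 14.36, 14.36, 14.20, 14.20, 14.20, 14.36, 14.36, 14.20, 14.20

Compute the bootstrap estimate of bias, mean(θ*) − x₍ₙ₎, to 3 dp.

bias = −0.094

mean(θ*) = (14.19 + 14.36 + 14.20 + 14.36 + 14.36 + 14.20 + 14.20 + 14.20 + 14.36 + 14.36 + 14.20 + 14.20) / 12 = 14.2658
bias = 14.2658 − 14.36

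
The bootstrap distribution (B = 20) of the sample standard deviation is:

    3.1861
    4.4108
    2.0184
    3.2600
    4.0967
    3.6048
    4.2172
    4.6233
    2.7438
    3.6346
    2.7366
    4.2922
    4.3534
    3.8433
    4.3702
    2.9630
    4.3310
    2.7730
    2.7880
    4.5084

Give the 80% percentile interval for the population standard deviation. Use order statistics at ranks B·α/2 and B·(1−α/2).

(2.7366, 4.4108)

Sorted replicates: 2.0184, 2.7366, 2.7438, 2.7730, 2.7880, 2.9630, 3.1861, 3.2600, 3.6048, 3.6346, 3.8433, 4.0967, 4.2172, 4.2922, 4.3310, 4.3534, 4.3702, 4.4108, 4.5084, 4.6233
α = 0.20; lower rank = 20 × 0.100 = 2; upper rank = 20 × 0.900 = 18.
The 2nd smallest replicate is 2.7366; the 18th is 4.4108.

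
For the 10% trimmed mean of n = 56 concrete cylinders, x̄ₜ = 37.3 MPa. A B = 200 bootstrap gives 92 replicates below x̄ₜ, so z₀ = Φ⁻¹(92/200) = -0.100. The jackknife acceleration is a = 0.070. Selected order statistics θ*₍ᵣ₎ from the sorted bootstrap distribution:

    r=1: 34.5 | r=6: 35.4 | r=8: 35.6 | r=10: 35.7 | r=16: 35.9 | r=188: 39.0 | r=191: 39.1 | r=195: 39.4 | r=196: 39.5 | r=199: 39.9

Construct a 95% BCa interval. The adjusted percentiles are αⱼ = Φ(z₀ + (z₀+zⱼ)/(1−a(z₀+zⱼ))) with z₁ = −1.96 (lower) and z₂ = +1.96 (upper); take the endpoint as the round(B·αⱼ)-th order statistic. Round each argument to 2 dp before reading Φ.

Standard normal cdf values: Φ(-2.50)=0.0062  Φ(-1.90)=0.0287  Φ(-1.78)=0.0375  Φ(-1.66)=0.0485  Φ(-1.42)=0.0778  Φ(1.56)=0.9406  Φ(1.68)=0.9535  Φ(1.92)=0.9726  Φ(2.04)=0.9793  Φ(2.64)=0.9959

(35.4, 39.5)

Lower: z₀ + z₁ = -0.100 + (-1.960) = -2.060; 1 − a(z₀+z₁) = 1 − (0.070)(-2.060) = 1.1442; argument = -0.100 + (-2.060)/1.1442 = -1.9004 → -1.90.
α₁ = Φ(-1.90) = 0.0287; rank = round(200 × 0.0287) = 6; θ*₍6₎ = 35.4.
Upper: z₀ + z₂ = 1.860; 1 − a(z₀+z₂) = 0.8698; argument = 2.0384 → 2.04; α₂ = 0.9793; rank = 196; θ*₍196₎ = 39.5.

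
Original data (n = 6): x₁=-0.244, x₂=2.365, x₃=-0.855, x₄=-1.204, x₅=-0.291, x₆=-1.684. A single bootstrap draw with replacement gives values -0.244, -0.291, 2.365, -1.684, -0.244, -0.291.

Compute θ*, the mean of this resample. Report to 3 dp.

θ* = -0.065

Mean = ((-0.244) + (-0.291) + 2.365 + (-1.684) + (-0.244) + (-0.291)) / 6 = -0.3890 / 6 = -0.065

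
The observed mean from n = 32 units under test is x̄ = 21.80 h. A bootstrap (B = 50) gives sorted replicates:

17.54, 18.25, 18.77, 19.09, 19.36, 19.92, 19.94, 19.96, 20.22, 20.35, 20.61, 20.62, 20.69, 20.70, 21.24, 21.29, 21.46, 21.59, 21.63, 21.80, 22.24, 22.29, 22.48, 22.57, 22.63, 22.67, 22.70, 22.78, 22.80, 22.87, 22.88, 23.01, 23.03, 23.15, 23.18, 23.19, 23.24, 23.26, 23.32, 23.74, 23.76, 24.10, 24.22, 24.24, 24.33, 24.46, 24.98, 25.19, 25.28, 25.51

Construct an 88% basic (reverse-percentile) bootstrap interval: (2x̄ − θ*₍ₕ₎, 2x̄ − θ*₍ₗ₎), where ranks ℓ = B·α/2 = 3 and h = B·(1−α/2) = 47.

(18.62, 24.83)

Percentile endpoints at ranks 3 and 47: θ*₍3₎ = 18.77, θ*₍47₎ = 24.98.
Basic interval reflects these around x̄:
  lower = 2 × 21.80 − 24.98 = 18.62
  upper = 2 × 21.80 − 18.77 = 24.83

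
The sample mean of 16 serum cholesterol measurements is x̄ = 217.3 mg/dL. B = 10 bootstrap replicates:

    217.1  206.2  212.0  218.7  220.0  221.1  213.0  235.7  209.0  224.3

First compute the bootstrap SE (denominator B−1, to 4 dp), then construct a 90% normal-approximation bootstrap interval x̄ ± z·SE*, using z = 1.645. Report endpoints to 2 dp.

Mean of replicates = 217.7100; sum of squared deviations = 648.2890; SE* = √(648.2890/9) = 8.4872
Margin = 1.645 × 8.4872 = 13.961
Interval: 217.3 ± 13.961

(203.34, 231.26)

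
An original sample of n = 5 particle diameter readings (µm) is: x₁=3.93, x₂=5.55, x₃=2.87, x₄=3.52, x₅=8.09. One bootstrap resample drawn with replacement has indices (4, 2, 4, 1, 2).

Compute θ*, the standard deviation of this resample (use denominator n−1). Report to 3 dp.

θ* = 1.050

Resample values: 3.52, 5.55, 3.52, 3.93, 5.55.
Mean = 4.4140; sum of squared deviations = 4.4137
s² = 4.4137 / 4 = 1.1034
s = √1.1034 = 1.050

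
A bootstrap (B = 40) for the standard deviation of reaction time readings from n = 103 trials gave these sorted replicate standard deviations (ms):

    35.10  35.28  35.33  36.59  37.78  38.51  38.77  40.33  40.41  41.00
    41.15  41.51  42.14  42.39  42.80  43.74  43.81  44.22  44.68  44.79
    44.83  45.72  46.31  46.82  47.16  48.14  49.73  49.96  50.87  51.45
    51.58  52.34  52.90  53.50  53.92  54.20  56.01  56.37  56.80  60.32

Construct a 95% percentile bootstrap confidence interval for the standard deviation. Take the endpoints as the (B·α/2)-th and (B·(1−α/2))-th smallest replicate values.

(35.10, 56.80)

α = 0.05; lower rank = 40 × 0.025 = 1; upper rank = 40 × 0.975 = 39.
The 1st smallest replicate is 35.10; the 39th is 56.80.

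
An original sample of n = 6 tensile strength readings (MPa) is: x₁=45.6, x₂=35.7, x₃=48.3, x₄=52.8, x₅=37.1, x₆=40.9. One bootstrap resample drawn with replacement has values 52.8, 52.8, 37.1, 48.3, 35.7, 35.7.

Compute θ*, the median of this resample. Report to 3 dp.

θ* = 42.700

Sorted: 35.7, 35.7, 37.1, 48.3, 52.8, 52.8
Median = average of the two middle values = 42.700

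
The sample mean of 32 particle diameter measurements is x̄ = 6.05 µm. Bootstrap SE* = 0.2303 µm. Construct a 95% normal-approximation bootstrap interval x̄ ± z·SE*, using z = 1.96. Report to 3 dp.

(5.599, 6.501)

Margin = 1.96 × 0.2303 = 0.4514
Interval: 6.05 ± 0.4514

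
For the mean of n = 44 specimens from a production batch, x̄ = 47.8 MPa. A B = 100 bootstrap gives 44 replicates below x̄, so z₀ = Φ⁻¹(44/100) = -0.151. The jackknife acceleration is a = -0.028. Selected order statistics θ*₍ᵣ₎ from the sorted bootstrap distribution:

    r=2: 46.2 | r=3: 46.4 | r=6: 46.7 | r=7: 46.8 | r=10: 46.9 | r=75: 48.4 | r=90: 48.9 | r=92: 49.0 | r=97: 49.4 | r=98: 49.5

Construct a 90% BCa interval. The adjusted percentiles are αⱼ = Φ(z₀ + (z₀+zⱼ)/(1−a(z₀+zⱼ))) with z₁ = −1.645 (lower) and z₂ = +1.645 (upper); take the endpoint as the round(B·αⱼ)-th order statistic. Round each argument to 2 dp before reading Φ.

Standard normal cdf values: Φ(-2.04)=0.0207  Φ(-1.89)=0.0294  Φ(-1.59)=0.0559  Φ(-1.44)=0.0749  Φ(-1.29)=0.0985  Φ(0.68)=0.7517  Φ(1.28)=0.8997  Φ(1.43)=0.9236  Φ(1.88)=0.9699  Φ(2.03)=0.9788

Lower: z₀ + z₁ = -0.151 + (-1.645) = -1.796; 1 − a(z₀+z₁) = 1 − (-0.028)(-1.796) = 0.9497; argument = -0.151 + (-1.796)/0.9497 = -2.0421 → -2.04.
α₁ = Φ(-2.04) = 0.0207; rank = round(100 × 0.0207) = 2; θ*₍2₎ = 46.2.
Upper: z₀ + z₂ = 1.494; 1 − a(z₀+z₂) = 1.0418; argument = 1.2830 → 1.28; α₂ = 0.8997; rank = 90; θ*₍90₎ = 48.9.

(46.2, 48.9)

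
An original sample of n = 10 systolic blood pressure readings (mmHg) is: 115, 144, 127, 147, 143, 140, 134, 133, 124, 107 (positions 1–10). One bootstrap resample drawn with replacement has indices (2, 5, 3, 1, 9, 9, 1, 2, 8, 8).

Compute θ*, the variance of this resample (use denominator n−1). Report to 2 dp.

Resample values: 144, 143, 127, 115, 124, 124, 115, 144, 133, 133.
Mean = 130.2000; sum of squared deviations = 1109.6000
s² = 1109.6000 / 9 = 123.2889

θ* = 123.29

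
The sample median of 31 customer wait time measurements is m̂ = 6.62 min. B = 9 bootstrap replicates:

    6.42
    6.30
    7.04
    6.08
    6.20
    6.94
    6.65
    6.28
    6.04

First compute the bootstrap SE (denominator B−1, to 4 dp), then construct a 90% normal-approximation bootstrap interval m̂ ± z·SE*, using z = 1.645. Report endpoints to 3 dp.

Mean of replicates = 6.4389; sum of squared deviations = 1.0469; SE* = √(1.0469/8) = 0.3617
Margin = 1.645 × 0.3617 = 0.5950
Interval: 6.62 ± 0.5950

(6.025, 7.215)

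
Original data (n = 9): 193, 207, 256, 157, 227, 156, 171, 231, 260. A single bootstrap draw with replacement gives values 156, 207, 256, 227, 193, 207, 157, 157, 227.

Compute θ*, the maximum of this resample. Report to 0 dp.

θ* = 256

Maximum = 256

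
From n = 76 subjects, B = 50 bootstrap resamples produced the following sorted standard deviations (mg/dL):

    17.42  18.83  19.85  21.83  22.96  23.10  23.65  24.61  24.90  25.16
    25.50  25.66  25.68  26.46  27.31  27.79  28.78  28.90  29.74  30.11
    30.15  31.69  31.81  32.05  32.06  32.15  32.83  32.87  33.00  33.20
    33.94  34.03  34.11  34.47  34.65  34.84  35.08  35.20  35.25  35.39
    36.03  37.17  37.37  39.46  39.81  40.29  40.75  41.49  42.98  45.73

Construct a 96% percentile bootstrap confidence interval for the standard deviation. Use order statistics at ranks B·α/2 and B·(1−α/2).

(17.42, 42.98)

α = 0.04; lower rank = 50 × 0.020 = 1; upper rank = 50 × 0.980 = 49.
The 1st smallest replicate is 17.42; the 49th is 42.98.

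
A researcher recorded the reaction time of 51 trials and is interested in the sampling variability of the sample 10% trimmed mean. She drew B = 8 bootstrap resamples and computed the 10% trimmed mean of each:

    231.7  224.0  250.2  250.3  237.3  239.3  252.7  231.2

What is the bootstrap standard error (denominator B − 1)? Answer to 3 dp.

Bootstrap SE is the standard deviation of the 8 replicate 10% trimmed means.
Mean of replicates: (231.7 + 224.0 + 250.2 + 250.3 + 237.3 + 239.3 + 252.7 + 231.2) / 8 = 1916.7000 / 8 = 239.5875
Sum of squared deviations: (−7.8875)² + (−15.5875)² + (+10.6125)² + (+10.7125)² + (−2.2875)² + (−0.2875)² + (+13.1125)² + (−8.3875)² = 780.1688
Variance = 780.1688 / 7 = 111.4527
SE* = √111.4527

SE* = 10.557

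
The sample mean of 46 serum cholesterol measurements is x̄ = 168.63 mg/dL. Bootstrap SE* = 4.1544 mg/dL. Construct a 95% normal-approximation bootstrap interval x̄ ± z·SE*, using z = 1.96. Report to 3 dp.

Margin = 1.96 × 4.1544 = 8.1426
Interval: 168.63 ± 8.1426

(160.487, 176.773)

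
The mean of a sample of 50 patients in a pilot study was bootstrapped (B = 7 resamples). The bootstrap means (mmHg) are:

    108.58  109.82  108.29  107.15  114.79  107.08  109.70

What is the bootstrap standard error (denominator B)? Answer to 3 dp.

SE* = 2.439

Bootstrap SE is the standard deviation of the 7 replicate means.
Mean of replicates: (108.58 + 109.82 + 108.29 + 107.15 + 114.79 + 107.08 + 109.70) / 7 = 765.4100 / 7 = 109.3443
Sum of squared deviations: (−0.7643)² + (+0.4757)² + (−1.0543)² + (−2.1943)² + (+5.4457)² + (−2.2643)² + (+0.3557)² = 41.6462
Variance = 41.6462 / 7 = 5.9495
SE* = √5.9495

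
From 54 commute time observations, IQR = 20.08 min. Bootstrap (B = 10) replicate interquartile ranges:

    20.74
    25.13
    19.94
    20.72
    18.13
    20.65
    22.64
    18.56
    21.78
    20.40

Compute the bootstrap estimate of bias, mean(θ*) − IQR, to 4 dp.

mean(θ*) = (20.74 + 25.13 + 19.94 + 20.72 + 18.13 + 20.65 + 22.64 + 18.56 + 21.78 + 20.40) / 10 = 20.86900
bias = 20.86900 − 20.08

bias = +0.7890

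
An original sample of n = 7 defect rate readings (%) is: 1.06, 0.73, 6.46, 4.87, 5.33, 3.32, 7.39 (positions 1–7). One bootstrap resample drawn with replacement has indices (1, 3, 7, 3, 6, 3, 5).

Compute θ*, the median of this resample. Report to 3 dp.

Resample values: 1.06, 6.46, 7.39, 6.46, 3.32, 6.46, 5.33.
Sorted: 1.06, 3.32, 5.33, 6.46, 6.46, 6.46, 7.39
Median = middle value = 6.460

θ* = 6.460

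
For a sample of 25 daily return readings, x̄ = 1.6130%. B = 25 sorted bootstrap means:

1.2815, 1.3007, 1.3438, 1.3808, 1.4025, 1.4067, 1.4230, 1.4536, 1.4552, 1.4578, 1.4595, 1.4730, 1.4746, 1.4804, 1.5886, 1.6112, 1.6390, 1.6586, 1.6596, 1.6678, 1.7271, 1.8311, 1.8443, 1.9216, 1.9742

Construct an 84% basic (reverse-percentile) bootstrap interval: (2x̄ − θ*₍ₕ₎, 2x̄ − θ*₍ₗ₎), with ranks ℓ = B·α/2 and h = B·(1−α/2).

(1.3817, 1.9253)

Percentile endpoints at ranks 2 and 23: θ*₍2₎ = 1.3007, θ*₍23₎ = 1.8443.
Basic interval reflects these around x̄:
  lower = 2 × 1.6130 − 1.8443 = 1.3817
  upper = 2 × 1.6130 − 1.3007 = 1.9253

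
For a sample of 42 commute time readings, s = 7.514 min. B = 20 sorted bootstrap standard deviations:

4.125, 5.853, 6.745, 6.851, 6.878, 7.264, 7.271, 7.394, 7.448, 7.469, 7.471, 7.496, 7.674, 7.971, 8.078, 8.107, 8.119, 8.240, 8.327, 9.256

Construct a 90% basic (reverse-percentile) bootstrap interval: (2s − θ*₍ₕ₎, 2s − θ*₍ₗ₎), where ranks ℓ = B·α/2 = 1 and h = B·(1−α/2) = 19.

Percentile endpoints at ranks 1 and 19: θ*₍1₎ = 4.125, θ*₍19₎ = 8.327.
Basic interval reflects these around s:
  lower = 2 × 7.514 − 8.327 = 6.701
  upper = 2 × 7.514 − 4.125 = 10.903

(6.701, 10.903)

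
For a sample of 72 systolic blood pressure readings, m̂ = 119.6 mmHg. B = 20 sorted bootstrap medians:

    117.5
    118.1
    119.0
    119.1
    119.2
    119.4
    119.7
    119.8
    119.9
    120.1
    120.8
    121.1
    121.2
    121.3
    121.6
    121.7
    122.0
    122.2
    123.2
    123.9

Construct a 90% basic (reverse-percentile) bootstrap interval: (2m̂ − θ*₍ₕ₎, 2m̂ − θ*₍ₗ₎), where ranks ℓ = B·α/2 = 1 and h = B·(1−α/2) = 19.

(116.0, 121.7)

Percentile endpoints at ranks 1 and 19: θ*₍1₎ = 117.5, θ*₍19₎ = 123.2.
Basic interval reflects these around m̂:
  lower = 2 × 119.6 − 123.2 = 116.0
  upper = 2 × 119.6 − 117.5 = 121.7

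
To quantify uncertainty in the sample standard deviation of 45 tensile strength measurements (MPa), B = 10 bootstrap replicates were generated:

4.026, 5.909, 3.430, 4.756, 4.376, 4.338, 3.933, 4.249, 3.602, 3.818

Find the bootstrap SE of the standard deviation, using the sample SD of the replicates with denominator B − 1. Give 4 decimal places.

SE* = 0.7040

Bootstrap SE is the standard deviation of the 10 replicate standard deviations.
Mean of replicates: (4.026 + 5.909 + 3.430 + 4.756 + 4.376 + 4.338 + 3.933 + 4.249 + 3.602 + 3.818) / 10 = 42.43700 / 10 = 4.24370
Sum of squared deviations: (−0.21770)² + (+1.66530)² + (−0.81370)² + (+0.51230)² + (+0.13230)² + (+0.09430)² + (−0.31070)² + (+0.00530)² + (−0.64170)² + (−0.42570)² = 4.46113
Variance = 4.46113 / 9 = 0.49568
SE* = √0.49568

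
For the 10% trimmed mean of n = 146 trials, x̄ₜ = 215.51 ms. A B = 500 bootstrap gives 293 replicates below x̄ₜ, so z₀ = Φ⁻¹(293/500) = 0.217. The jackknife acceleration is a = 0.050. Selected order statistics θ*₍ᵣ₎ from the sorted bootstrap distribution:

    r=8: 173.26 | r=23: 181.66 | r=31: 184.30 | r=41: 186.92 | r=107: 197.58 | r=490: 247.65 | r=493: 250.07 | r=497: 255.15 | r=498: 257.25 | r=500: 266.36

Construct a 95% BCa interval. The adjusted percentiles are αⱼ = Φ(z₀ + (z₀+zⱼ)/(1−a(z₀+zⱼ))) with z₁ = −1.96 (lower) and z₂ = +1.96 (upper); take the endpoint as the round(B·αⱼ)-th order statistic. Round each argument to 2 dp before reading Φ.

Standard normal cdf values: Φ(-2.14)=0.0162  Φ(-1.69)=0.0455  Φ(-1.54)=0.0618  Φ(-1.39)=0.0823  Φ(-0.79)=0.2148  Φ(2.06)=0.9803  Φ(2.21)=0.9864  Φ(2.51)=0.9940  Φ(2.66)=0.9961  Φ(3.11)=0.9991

Lower: z₀ + z₁ = 0.217 + (-1.960) = -1.743; 1 − a(z₀+z₁) = 1 − (0.050)(-1.743) = 1.0872; argument = 0.217 + (-1.743)/1.0872 = -1.3863 → -1.39.
α₁ = Φ(-1.39) = 0.0823; rank = round(500 × 0.0823) = 41; θ*₍41₎ = 186.92.
Upper: z₀ + z₂ = 2.177; 1 − a(z₀+z₂) = 0.8911; argument = 2.6599 → 2.66; α₂ = 0.9961; rank = 498; θ*₍498₎ = 257.25.

(186.92, 257.25)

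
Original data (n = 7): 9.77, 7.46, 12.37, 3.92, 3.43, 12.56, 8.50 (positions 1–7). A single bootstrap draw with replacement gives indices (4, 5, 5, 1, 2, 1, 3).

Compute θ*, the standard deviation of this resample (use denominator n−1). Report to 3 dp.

θ* = 3.633

Resample values: 3.92, 3.43, 3.43, 9.77, 7.46, 9.77, 12.37.
Mean = 7.1643; sum of squared deviations = 79.1816
s² = 79.1816 / 6 = 13.1969
s = √13.1969 = 3.633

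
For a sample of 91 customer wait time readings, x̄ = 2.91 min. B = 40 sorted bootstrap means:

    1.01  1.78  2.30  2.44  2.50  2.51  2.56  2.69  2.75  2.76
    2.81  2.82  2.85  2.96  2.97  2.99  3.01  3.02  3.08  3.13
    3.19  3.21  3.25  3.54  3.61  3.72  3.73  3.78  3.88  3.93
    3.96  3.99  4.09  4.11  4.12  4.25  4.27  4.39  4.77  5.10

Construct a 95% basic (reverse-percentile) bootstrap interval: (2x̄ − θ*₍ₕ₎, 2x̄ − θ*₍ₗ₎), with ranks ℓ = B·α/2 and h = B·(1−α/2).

Percentile endpoints at ranks 1 and 39: θ*₍1₎ = 1.01, θ*₍39₎ = 4.77.
Basic interval reflects these around x̄:
  lower = 2 × 2.91 − 4.77 = 1.05
  upper = 2 × 2.91 − 1.01 = 4.81

(1.05, 4.81)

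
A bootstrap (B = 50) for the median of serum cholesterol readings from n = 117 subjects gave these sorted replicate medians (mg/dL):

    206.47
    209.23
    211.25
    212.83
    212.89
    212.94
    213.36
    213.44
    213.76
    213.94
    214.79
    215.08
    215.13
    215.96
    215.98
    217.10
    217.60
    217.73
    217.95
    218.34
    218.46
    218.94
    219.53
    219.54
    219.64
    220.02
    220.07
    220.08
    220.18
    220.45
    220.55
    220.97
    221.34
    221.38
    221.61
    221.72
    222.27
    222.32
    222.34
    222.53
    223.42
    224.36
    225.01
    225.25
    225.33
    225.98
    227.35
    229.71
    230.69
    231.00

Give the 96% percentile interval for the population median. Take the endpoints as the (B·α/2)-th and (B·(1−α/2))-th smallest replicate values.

(206.47, 230.69)

α = 0.04; lower rank = 50 × 0.020 = 1; upper rank = 50 × 0.980 = 49.
The 1st smallest replicate is 206.47; the 49th is 230.69.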